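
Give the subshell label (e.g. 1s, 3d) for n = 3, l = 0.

l = 0 corresponds to the letter 's', so the subshell is 3s.

3s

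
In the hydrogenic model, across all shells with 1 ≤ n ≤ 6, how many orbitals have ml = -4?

3

Go shell by shell, enumerating (l, ml) with ml = -4:
n=5 → 1; n=6 → 2.
Total orbitals: 1 + 2 = 3.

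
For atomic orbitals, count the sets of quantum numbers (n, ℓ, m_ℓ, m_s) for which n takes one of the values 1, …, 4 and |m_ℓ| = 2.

12

Go shell by shell, enumerating (ℓ, m_ℓ) with |m_ℓ| = 2:
n=3 → 2; n=4 → 4.
Orbitals: 2 + 4 = 6. Including both spin states (m_s = ±1/2) gives 2 × 6 = 12 states.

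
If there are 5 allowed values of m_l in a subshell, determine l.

m_l ranges over 2l+1 integers, so 2l+1 = 5 ⇒ l = 2.

l = 2 (d)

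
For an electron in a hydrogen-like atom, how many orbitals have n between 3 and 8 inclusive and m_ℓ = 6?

Treat each shell separately and count matching orbitals:
n=7 → 1; n=8 → 2.
Total orbitals: 1 + 2 = 3.

3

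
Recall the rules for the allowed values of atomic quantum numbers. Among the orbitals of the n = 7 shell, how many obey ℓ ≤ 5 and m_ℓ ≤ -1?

15

The n = 7 shell has ℓ = 0 through 6; check each.
The (ℓ, m_ℓ) pairs meeting ℓ ≤ 5 and m_ℓ ≤ -1 give: ℓ=1 → 1; ℓ=2 → 2; ℓ=3 → 3; ℓ=4 → 4; ℓ=5 → 5.
Total orbitals: 1 + 2 + 3 + 4 + 5 = 15.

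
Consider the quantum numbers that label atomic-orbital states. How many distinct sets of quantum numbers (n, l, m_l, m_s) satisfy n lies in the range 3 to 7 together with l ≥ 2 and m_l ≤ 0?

130

Count contributing orbitals for each principal shell:
n=3 → 3; n=4 → 7; n=5 → 12; n=6 → 18; n=7 → 25.
Orbitals: 3 + 7 + 12 + 18 + 25 = 65. Including both spin states (m_s = ±1/2) gives 2 × 65 = 130 states.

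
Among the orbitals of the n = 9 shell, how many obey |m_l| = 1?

Orbitals with |m_l| = 1, by l: l=1 → 2; l=2 → 2; l=3 → 2; l=4 → 2; l=5 → 2; l=6 → 2; l=7 → 2; l=8 → 2.
Total orbitals: 2 + 2 + 2 + 2 + 2 + 2 + 2 + 2 = 16.

16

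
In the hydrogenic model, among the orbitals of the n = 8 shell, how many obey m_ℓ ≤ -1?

For n = 8, ℓ ranges over 0 … 7.
Per ℓ-value: ℓ=1 → 1; ℓ=2 → 2; ℓ=3 → 3; ℓ=4 → 4; ℓ=5 → 5; ℓ=6 → 6; ℓ=7 → 7.
Total orbitals: 1 + 2 + 3 + 4 + 5 + 6 + 7 = 28.

28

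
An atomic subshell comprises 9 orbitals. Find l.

l = 4 (g)

2l+1 = 9 gives l = 4.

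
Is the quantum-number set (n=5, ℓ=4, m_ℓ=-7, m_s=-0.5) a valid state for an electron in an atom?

Not allowed

The magnetic quantum number must satisfy −ℓ ≤ m_ℓ ≤ ℓ. With ℓ = 4, m_ℓ can only be -4, -3, -2, -1, 0, 1, 2, 3, 4, so m_ℓ = -7 is forbidden.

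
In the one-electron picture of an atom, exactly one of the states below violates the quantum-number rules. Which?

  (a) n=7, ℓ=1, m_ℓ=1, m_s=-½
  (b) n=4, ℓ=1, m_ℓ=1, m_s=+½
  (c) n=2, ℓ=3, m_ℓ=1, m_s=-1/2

(c) has ℓ = 3 ≥ n = 2, violating 0 ≤ ℓ ≤ n−1.
The remaining sets (a), (b) satisfy all four rules.

(c)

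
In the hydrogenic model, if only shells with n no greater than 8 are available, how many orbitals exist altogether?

204

Total orbitals = 1² + 2² + 3² + 4² + 5² + 6² + 7² + 8² = 204.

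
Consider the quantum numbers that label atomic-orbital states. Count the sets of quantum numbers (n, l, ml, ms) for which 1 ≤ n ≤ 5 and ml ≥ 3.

For each n in the range, tally the orbitals obeying ml ≥ 3:
n=4 → 1; n=5 → 3.
Orbitals: 1 + 3 = 4. Including both spin states (ms = ±1/2) gives 2 × 4 = 8 states.

8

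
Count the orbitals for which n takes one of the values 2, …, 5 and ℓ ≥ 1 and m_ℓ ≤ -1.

Count contributing orbitals for each principal shell:
n=2 → 1; n=3 → 3; n=4 → 6; n=5 → 10.
Total orbitals: 1 + 3 + 6 + 10 = 20.

20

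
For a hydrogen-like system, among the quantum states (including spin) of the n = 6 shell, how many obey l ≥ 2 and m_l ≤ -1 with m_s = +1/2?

14

The (l, m_l) pairs meeting l ≥ 2 and m_l ≤ -1 give: l=2 → 2; l=3 → 3; l=4 → 4; l=5 → 5.
Orbitals: 2 + 3 + 4 + 5 = 14. With m_s fixed to a single value there is one state per orbital, giving 14 states.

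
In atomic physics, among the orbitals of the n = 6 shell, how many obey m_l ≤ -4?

Orbitals with m_l ≤ -4, by l: l=4 → 1; l=5 → 2.
Total orbitals: 1 + 2 = 3.

3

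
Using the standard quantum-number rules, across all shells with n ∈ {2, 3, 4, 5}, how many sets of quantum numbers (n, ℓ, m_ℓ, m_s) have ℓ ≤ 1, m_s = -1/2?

Per-shell orbital counts meeting the constraint:
n=2 → 4; n=3 → 4; n=4 → 4; n=5 → 4.
Orbitals: 4 + 4 + 4 + 4 = 16. With m_s fixed to -1/2 there is one state per orbital, so 16 states.

16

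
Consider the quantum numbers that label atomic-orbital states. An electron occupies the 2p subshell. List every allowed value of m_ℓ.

The 2p subshell has ℓ = 1, and m_ℓ takes every integer from −ℓ to +ℓ. With ℓ = 1 that gives the 3 values -1, 0, 1.

-1, 0, 1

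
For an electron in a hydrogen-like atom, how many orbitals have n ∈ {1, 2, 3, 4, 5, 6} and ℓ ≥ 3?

50

Go shell by shell, enumerating (ℓ, m_ℓ) with ℓ ≥ 3:
n=4 → 7; n=5 → 16; n=6 → 27.
Total orbitals: 7 + 16 + 27 = 50.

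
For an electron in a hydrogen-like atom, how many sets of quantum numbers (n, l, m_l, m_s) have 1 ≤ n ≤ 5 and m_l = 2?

Treat each shell separately and count matching orbitals:
n=3 → 1; n=4 → 2; n=5 → 3.
Orbitals: 1 + 2 + 3 = 6. Including both spin states (m_s = ±1/2) gives 2 × 6 = 12 states.

12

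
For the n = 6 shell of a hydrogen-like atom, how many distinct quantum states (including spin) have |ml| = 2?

16

Go through l = 0, …, 5 (the values permitted for n = 6).
Orbitals with |ml| = 2, by l: l=2 → 2; l=3 → 2; l=4 → 2; l=5 → 2.
Orbitals: 2 + 2 + 2 + 2 = 8. Each orbital carries two spin states, so 8 × 2 = 16 states.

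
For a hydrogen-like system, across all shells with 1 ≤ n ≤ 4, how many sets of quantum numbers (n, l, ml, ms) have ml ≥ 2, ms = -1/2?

4

For each n in the range, tally the orbitals obeying ml ≥ 2:
n=3 → 1; n=4 → 3.
Orbitals: 1 + 3 = 4. With ms fixed to -1/2 there is one state per orbital, so 4 states.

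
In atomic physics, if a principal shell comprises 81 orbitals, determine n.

n² = 81 ⇒ n = 9.

n = 9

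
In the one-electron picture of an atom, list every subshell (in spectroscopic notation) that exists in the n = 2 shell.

For n = 2, l runs from 0 to 1. In spectroscopic notation l = 0,1,2,… ↔ s,p,d,f,g,h,i, so the subshells are 2s, 2p.

2s, 2p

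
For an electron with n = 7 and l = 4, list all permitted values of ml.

ml takes every integer from −l to +l. With l = 4 that gives the 9 values -4, -3, -2, -1, 0, 1, 2, 3, 4.

-4, -3, -2, -1, 0, 1, 2, 3, 4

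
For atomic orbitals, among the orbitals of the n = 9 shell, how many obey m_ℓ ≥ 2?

Orbitals with m_ℓ ≥ 2, by ℓ: ℓ=2 → 1; ℓ=3 → 2; ℓ=4 → 3; ℓ=5 → 4; ℓ=6 → 5; ℓ=7 → 6; ℓ=8 → 7.
Total orbitals: 1 + 2 + 3 + 4 + 5 + 6 + 7 = 28.

28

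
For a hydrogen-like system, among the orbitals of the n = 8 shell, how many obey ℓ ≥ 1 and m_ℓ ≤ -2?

With n = 8 the allowed ℓ are 0, 1, …, 7.
Contributions: ℓ=2 → 1; ℓ=3 → 2; ℓ=4 → 3; ℓ=5 → 4; ℓ=6 → 5; ℓ=7 → 6.
Total orbitals: 1 + 2 + 3 + 4 + 5 + 6 = 21.

21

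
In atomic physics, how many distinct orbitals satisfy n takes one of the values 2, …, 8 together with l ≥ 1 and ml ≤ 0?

Treat each shell separately and count matching orbitals:
n=2 → 2; n=3 → 5; n=4 → 9; n=5 → 14; n=6 → 20; n=7 → 27; n=8 → 35.
Total orbitals: 2 + 5 + 9 + 14 + 20 + 27 + 35 = 112.

112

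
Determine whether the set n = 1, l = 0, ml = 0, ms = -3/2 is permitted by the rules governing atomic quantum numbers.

The spin quantum number for an electron can only be ms = +1/2 or −1/2; ms = -3/2 is not one of those.

No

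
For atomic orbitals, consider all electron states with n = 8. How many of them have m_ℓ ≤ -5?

12

For n = 8, ℓ ranges over 0 … 7.
Orbitals with m_ℓ ≤ -5, by ℓ: ℓ=5 → 1; ℓ=6 → 2; ℓ=7 → 3.
Orbitals: 1 + 2 + 3 = 6. Each orbital carries two spin states, so 6 × 2 = 12 states.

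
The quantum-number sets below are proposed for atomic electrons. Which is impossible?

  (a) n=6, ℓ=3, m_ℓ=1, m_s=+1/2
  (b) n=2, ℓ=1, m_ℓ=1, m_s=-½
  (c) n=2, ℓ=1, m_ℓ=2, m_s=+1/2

(c) has |m_ℓ| = 2 > ℓ = 1, violating −ℓ ≤ m_ℓ ≤ ℓ.
The remaining sets (a), (b) satisfy all four rules.

(c)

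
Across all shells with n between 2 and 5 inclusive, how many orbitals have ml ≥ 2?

10

Per-shell orbital counts meeting the constraint:
n=3 → 1; n=4 → 3; n=5 → 6.
Total orbitals: 1 + 3 + 6 = 10.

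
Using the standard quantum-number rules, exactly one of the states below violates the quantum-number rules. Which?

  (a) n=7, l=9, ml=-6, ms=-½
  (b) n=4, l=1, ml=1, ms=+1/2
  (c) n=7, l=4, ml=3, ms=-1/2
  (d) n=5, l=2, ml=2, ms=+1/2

(a)

(a) has l = 9 ≥ n = 7, violating 0 ≤ l ≤ n−1.
The remaining sets (b), (c), (d) satisfy all four rules.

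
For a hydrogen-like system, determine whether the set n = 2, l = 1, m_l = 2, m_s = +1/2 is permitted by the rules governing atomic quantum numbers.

The magnetic quantum number must satisfy −l ≤ m_l ≤ l. With l = 1, m_l can only be -1, 0, 1, so m_l = 2 is forbidden.

Invalid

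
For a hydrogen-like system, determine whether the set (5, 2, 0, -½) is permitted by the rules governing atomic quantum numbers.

Yes

n = 5 is a positive integer. l = 2 satisfies 0 ≤ l ≤ n−1 = 4. m_l = 0 lies in the range −l … +l (here −2 … 2). m_s = -1/2 is one of ±1/2.
All four constraints are satisfied.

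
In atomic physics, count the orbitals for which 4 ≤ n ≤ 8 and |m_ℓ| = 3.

30

Count contributing orbitals for each principal shell:
n=4 → 2; n=5 → 4; n=6 → 6; n=7 → 8; n=8 → 10.
Total orbitals: 2 + 4 + 6 + 8 + 10 = 30.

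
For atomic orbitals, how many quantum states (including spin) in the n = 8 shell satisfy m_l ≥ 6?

Go through l = 0, …, 7 (the values permitted for n = 8).
The (l, m_l) pairs meeting m_l ≥ 6 give: l=6 → 1; l=7 → 2.
Orbitals: 1 + 2 = 3. Each orbital carries two spin states, so 3 × 2 = 6 states.

6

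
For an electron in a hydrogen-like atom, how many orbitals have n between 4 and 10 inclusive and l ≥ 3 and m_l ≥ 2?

112

For each n in the range, tally the orbitals obeying l ≥ 3 and m_l ≥ 2:
n=4 → 2; n=5 → 5; n=6 → 9; n=7 → 14; n=8 → 20; n=9 → 27; n=10 → 35.
Total orbitals: 2 + 5 + 9 + 14 + 20 + 27 + 35 = 112.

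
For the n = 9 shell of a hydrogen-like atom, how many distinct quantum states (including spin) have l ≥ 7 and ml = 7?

4

With n = 9 the allowed l are 0, 1, …, 8.
The (l, ml) pairs meeting l ≥ 7 and ml = 7 give: l=7 → 1; l=8 → 1.
Orbitals: 1 + 1 = 2. Each orbital carries two spin states, so 2 × 2 = 4 states.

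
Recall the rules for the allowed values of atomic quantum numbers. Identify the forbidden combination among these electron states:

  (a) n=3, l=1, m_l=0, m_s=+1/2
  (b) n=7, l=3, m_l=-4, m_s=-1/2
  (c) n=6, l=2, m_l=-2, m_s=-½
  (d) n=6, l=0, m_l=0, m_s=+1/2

(b)

(b) has |m_l| = 4 > l = 3, violating −l ≤ m_l ≤ l.
The remaining sets (a), (c), (d) satisfy all four rules.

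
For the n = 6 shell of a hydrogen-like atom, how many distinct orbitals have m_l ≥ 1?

With n = 6 the allowed l are 0, 1, …, 5.
Orbitals with m_l ≥ 1, by l: l=1 → 1; l=2 → 2; l=3 → 3; l=4 → 4; l=5 → 5.
Total orbitals: 1 + 2 + 3 + 4 + 5 = 15.

15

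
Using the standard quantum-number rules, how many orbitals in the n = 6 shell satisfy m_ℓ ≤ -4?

3

The n = 6 shell has ℓ = 0 through 5; check each.
Orbitals with m_ℓ ≤ -4, by ℓ: ℓ=4 → 1; ℓ=5 → 2.
Total orbitals: 1 + 2 = 3.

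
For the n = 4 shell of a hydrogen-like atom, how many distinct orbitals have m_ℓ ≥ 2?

3

Go through ℓ = 0, …, 3 (the values permitted for n = 4).
Orbitals with m_ℓ ≥ 2, by ℓ: ℓ=2 → 1; ℓ=3 → 2.
Total orbitals: 1 + 2 = 3.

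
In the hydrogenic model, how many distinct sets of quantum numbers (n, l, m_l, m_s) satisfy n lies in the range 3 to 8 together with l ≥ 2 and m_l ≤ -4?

40

Work shell by shell — for each n, count the (l, m_l) pairs that satisfy l ≥ 2 and m_l ≤ -4:
n=5 → 1; n=6 → 3; n=7 → 6; n=8 → 10.
Orbitals: 1 + 3 + 6 + 10 = 20. Including both spin states (m_s = ±1/2) gives 2 × 20 = 40 states.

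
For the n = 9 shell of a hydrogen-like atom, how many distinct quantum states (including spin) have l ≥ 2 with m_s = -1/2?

Go through l = 0, …, 8 (the values permitted for n = 9).
The (l, m_l) pairs meeting l ≥ 2 give: l=2 → 5; l=3 → 7; l=4 → 9; l=5 → 11; l=6 → 13; l=7 → 15; l=8 → 17.
Orbitals: 5 + 7 + 9 + 11 + 13 + 15 + 17 = 77. With m_s fixed to a single value there is one state per orbital, giving 77 states.

77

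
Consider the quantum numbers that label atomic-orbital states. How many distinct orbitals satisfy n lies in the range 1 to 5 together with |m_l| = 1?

For each n in the range, tally the orbitals obeying |m_l| = 1:
n=2 → 2; n=3 → 4; n=4 → 6; n=5 → 8.
Total orbitals: 2 + 4 + 6 + 8 = 20.

20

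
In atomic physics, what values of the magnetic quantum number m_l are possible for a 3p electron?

-1, 0, 1

The 3p subshell has l = 1, and m_l takes every integer from −l to +l. With l = 1 that gives the 3 values -1, 0, 1.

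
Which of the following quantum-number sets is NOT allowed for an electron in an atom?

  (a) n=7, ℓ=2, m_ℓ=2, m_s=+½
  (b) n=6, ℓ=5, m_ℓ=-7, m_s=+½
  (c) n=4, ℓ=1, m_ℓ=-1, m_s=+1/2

(b) has |m_ℓ| = 7 > ℓ = 5, violating −ℓ ≤ m_ℓ ≤ ℓ.
The remaining sets (a), (c) satisfy all four rules.

(b)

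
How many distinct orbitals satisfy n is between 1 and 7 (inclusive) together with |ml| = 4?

12

Treat each shell separately and count matching orbitals:
n=5 → 2; n=6 → 4; n=7 → 6.
Total orbitals: 2 + 4 + 6 = 12.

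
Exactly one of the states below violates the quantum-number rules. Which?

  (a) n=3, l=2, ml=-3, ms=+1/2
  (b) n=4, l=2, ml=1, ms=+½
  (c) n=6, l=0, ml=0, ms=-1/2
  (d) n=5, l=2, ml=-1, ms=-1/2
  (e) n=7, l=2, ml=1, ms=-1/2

(a)

(a) has |ml| = 3 > l = 2, violating −l ≤ ml ≤ l.
The remaining sets (b), (c), (d), (e) satisfy all four rules.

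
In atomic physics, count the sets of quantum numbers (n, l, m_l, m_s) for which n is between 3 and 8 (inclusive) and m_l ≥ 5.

Per-shell orbital counts meeting the constraint:
n=6 → 1; n=7 → 3; n=8 → 6.
Orbitals: 1 + 3 + 6 = 10. Including both spin states (m_s = ±1/2) gives 2 × 10 = 20 states.

20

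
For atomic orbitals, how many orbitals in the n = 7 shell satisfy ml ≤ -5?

3

The n = 7 shell has l = 0 through 6; check each.
Per l-value: l=5 → 1; l=6 → 2.
Total orbitals: 1 + 2 = 3.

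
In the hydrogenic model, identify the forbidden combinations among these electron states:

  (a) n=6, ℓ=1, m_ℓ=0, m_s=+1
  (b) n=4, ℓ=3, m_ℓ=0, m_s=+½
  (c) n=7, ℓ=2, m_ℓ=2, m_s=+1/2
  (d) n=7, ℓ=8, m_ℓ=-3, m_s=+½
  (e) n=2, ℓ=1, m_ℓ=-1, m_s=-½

(a) and (d)

(a) has m_s = +1, but an electron's spin must be ±1/2.
(d) has ℓ = 8 ≥ n = 7, violating 0 ≤ ℓ ≤ n−1.
The remaining sets (b), (c), (e) satisfy all four rules.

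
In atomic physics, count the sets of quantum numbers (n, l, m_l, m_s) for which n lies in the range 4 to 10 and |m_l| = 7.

For each n in the range, tally the orbitals obeying |m_l| = 7:
n=8 → 2; n=9 → 4; n=10 → 6.
Orbitals: 2 + 4 + 6 = 12. Including both spin states (m_s = ±1/2) gives 2 × 12 = 24 states.

24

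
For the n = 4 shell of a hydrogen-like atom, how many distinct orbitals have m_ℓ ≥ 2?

Go through ℓ = 0, …, 3 (the values permitted for n = 4).
The (ℓ, m_ℓ) pairs meeting m_ℓ ≥ 2 give: ℓ=2 → 1; ℓ=3 → 2.
Total orbitals: 1 + 2 = 3.

3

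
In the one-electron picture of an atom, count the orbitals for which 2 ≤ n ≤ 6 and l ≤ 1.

Count contributing orbitals for each principal shell:
n=2 → 4; n=3 → 4; n=4 → 4; n=5 → 4; n=6 → 4.
Total orbitals: 4 + 4 + 4 + 4 + 4 = 20.

20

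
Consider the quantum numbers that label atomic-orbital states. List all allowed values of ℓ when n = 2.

ℓ is an integer with 0 ≤ ℓ ≤ n−1, so for n = 2: ℓ = 0, 1.

0, 1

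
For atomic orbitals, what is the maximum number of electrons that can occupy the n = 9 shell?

162

A shell holds 2n² electrons: 2 × 9² = 2 × 81 = 162.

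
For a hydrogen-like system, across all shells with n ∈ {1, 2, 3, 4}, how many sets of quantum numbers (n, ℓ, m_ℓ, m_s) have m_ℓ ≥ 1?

20

For each n in the range, tally the orbitals obeying m_ℓ ≥ 1:
n=2 → 1; n=3 → 3; n=4 → 6.
Orbitals: 1 + 3 + 6 = 10. Including both spin states (m_s = ±1/2) gives 2 × 10 = 20 states.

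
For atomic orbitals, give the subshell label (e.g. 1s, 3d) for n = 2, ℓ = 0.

ℓ = 0 corresponds to the letter 's', so the subshell is 2s.

2s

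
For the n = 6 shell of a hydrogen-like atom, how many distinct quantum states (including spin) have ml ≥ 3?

12

The (l, ml) pairs meeting ml ≥ 3 give: l=3 → 1; l=4 → 2; l=5 → 3.
Orbitals: 1 + 2 + 3 = 6. Each orbital carries two spin states, so 6 × 2 = 12 states.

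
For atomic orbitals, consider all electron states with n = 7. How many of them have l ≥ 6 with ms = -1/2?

13

Per l-value: l=6 → 13.
Orbitals: 13. With ms fixed to a single value there is one state per orbital, giving 13 states.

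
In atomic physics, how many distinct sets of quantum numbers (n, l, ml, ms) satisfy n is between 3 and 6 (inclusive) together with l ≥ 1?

Count contributing orbitals for each principal shell:
n=3 → 8; n=4 → 15; n=5 → 24; n=6 → 35.
Orbitals: 8 + 15 + 24 + 35 = 82. Including both spin states (ms = ±1/2) gives 2 × 82 = 164 states.

164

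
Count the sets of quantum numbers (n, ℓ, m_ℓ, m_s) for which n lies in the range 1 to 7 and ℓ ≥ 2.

230

Go shell by shell, enumerating (ℓ, m_ℓ) with ℓ ≥ 2:
n=3 → 5; n=4 → 12; n=5 → 21; n=6 → 32; n=7 → 45.
Orbitals: 5 + 12 + 21 + 32 + 45 = 115. Including both spin states (m_s = ±1/2) gives 2 × 115 = 230 states.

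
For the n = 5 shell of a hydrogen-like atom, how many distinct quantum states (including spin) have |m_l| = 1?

With n = 5 the allowed l are 0, 1, …, 4.
Orbitals with |m_l| = 1, by l: l=1 → 2; l=2 → 2; l=3 → 2; l=4 → 2.
Orbitals: 2 + 2 + 2 + 2 = 8. Each orbital carries two spin states, so 8 × 2 = 16 states.

16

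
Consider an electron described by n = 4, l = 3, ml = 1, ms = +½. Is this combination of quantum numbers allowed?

Allowed

n = 4 is a positive integer. l = 3 satisfies 0 ≤ l ≤ n−1 = 3. ml = 1 lies in the range −l … +l (here −3 … 3). ms = +1/2 is one of ±1/2.
All four constraints are satisfied.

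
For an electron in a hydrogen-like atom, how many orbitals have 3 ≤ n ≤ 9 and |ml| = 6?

12

Work shell by shell — for each n, count the (l, ml) pairs that satisfy |ml| = 6:
n=7 → 2; n=8 → 4; n=9 → 6.
Total orbitals: 2 + 4 + 6 = 12.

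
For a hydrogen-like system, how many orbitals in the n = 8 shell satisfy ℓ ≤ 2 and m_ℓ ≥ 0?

Contributions: ℓ=0 → 1; ℓ=1 → 2; ℓ=2 → 3.
Total orbitals: 1 + 2 + 3 = 6.

6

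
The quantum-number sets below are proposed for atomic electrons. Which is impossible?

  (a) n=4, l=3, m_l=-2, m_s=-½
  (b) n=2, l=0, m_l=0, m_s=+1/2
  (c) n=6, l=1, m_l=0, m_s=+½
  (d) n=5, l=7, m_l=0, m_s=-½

(d) has l = 7 ≥ n = 5, violating 0 ≤ l ≤ n−1.
The remaining sets (a), (b), (c) satisfy all four rules.

(d)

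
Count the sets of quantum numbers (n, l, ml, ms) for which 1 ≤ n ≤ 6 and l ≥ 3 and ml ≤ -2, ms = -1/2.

Treat each shell separately and count matching orbitals:
n=4 → 2; n=5 → 5; n=6 → 9.
Orbitals: 2 + 5 + 9 = 16. With ms fixed to -1/2 there is one state per orbital, so 16 states.

16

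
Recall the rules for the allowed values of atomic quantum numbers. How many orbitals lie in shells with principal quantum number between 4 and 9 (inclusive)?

Shell n has n² orbitals: 4²=16 + 5²=25 + 6²=36 + 7²=49 + 8²=64 + 9²=81 = 271 orbitals.

271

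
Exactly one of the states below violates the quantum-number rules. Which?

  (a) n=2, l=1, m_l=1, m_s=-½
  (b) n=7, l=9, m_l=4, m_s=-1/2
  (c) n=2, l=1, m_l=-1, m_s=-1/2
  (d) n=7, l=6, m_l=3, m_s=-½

(b) has l = 9 ≥ n = 7, violating 0 ≤ l ≤ n−1.
The remaining sets (a), (c), (d) satisfy all four rules.

(b)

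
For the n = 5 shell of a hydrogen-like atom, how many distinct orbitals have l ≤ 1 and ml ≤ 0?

3

Contributions: l=0 → 1; l=1 → 2.
Total orbitals: 1 + 2 = 3.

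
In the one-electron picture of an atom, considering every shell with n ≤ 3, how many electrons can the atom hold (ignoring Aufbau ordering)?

Total orbitals = 1² + 2² + 3² = 14. Doubling for spin gives 28 electrons.

28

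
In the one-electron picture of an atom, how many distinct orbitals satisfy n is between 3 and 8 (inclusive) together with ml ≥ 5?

Work shell by shell — for each n, count the (l, ml) pairs that satisfy ml ≥ 5:
n=6 → 1; n=7 → 3; n=8 → 6.
Total orbitals: 1 + 3 + 6 = 10.

10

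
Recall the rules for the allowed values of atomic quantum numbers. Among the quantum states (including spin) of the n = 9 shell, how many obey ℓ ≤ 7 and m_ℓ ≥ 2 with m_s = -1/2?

21

The (ℓ, m_ℓ) pairs meeting ℓ ≤ 7 and m_ℓ ≥ 2 give: ℓ=2 → 1; ℓ=3 → 2; ℓ=4 → 3; ℓ=5 → 4; ℓ=6 → 5; ℓ=7 → 6.
Orbitals: 1 + 2 + 3 + 4 + 5 + 6 = 21. With m_s fixed to a single value there is one state per orbital, giving 21 states.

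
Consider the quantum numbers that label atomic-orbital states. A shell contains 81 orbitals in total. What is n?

n = 9

n² = 81 ⇒ n = 9.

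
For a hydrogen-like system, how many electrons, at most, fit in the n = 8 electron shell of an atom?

128

A shell holds 2n² electrons: 2 × 8² = 2 × 64 = 128.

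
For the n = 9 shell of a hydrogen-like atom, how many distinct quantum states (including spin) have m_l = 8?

2

Per l-value: l=8 → 1.
Orbitals: 1. Each orbital carries two spin states, so 1 × 2 = 2 states.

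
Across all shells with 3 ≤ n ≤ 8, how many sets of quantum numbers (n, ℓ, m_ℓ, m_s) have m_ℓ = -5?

12

Per-shell orbital counts meeting the constraint:
n=6 → 1; n=7 → 2; n=8 → 3.
Orbitals: 1 + 2 + 3 = 6. Including both spin states (m_s = ±1/2) gives 2 × 6 = 12 states.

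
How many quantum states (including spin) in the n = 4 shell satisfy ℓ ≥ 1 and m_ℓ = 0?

For n = 4, ℓ ranges over 0 … 3.
Orbitals with ℓ ≥ 1 and m_ℓ = 0, by ℓ: ℓ=1 → 1; ℓ=2 → 1; ℓ=3 → 1.
Orbitals: 1 + 1 + 1 = 3. Each orbital carries two spin states, so 3 × 2 = 6 states.

6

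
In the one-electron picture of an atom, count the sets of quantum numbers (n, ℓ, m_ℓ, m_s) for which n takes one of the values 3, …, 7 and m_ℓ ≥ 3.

Count contributing orbitals for each principal shell:
n=4 → 1; n=5 → 3; n=6 → 6; n=7 → 10.
Orbitals: 1 + 3 + 6 + 10 = 20. Including both spin states (m_s = ±1/2) gives 2 × 20 = 40 states.

40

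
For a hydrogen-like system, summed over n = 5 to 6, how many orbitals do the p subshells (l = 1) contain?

6

A p subshell (l = 1) exists for every n ≥ 2, so shells n = 5, 6 each contribute one — 2 subshells.
Since each p subshell has 2·1+1 = 3 orbitals, the total is 2 × 3 = 6.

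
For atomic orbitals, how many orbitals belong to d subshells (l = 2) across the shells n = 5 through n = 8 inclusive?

A d subshell (l = 2) exists for every n ≥ 3, so shells n = 5, 6, 7, 8 each contribute one — 4 subshells.
Since each d subshell has 2·2+1 = 5 orbitals, the total is 4 × 5 = 20.

20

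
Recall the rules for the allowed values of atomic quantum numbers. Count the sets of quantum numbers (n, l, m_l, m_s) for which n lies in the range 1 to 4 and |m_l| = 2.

Work shell by shell — for each n, count the (l, m_l) pairs that satisfy |m_l| = 2:
n=3 → 2; n=4 → 4.
Orbitals: 2 + 4 = 6. Including both spin states (m_s = ±1/2) gives 2 × 6 = 12 states.

12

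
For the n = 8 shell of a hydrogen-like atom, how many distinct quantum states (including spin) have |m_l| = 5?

12

Orbitals with |m_l| = 5, by l: l=5 → 2; l=6 → 2; l=7 → 2.
Orbitals: 2 + 2 + 2 = 6. Each orbital carries two spin states, so 6 × 2 = 12 states.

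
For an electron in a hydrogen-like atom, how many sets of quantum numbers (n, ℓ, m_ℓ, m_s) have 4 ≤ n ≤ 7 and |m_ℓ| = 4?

24

Per-shell orbital counts meeting the constraint:
n=5 → 2; n=6 → 4; n=7 → 6.
Orbitals: 2 + 4 + 6 = 12. Including both spin states (m_s = ±1/2) gives 2 × 12 = 24 states.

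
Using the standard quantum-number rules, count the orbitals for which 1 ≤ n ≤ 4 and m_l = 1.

6

Per-shell orbital counts meeting the constraint:
n=2 → 1; n=3 → 2; n=4 → 3.
Total orbitals: 1 + 2 + 3 = 6.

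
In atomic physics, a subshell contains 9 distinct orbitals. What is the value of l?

2l+1 = 9 gives l = 4.

l = 4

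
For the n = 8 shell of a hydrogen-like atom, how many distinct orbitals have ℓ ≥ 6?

28

With n = 8 the allowed ℓ are 0, 1, …, 7.
The (ℓ, m_ℓ) pairs meeting ℓ ≥ 6 give: ℓ=6 → 13; ℓ=7 → 15.
Total orbitals: 13 + 15 = 28.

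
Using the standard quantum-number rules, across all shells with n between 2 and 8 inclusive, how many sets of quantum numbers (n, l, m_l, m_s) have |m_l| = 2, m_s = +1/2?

42

Per-shell orbital counts meeting the constraint:
n=3 → 2; n=4 → 4; n=5 → 6; n=6 → 8; n=7 → 10; n=8 → 12.
Orbitals: 2 + 4 + 6 + 8 + 10 + 12 = 42. With m_s fixed to +1/2 there is one state per orbital, so 42 states.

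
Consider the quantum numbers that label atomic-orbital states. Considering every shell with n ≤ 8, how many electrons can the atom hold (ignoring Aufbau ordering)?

Total orbitals = 1² + 2² + 3² + 4² + 5² + 6² + 7² + 8² = 204. Doubling for spin gives 408 electrons.

408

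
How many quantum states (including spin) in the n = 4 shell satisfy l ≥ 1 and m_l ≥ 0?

The n = 4 shell has l = 0 through 3; check each.
Orbitals with l ≥ 1 and m_l ≥ 0, by l: l=1 → 2; l=2 → 3; l=3 → 4.
Orbitals: 2 + 3 + 4 = 9. Each orbital carries two spin states, so 9 × 2 = 18 states.

18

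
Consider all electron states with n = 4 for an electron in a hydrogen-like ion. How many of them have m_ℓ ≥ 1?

For n = 4, ℓ ranges over 0 … 3.
Orbitals with m_ℓ ≥ 1, by ℓ: ℓ=1 → 1; ℓ=2 → 2; ℓ=3 → 3.
Orbitals: 1 + 2 + 3 = 6. Each orbital carries two spin states, so 6 × 2 = 12 states.

12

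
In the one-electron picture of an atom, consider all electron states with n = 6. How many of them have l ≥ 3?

The (l, m_l) pairs meeting l ≥ 3 give: l=3 → 7; l=4 → 9; l=5 → 11.
Orbitals: 7 + 9 + 11 = 27. Each orbital carries two spin states, so 27 × 2 = 54 states.

54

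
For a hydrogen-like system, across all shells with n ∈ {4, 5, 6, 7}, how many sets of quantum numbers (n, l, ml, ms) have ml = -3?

For each n in the range, tally the orbitals obeying ml = -3:
n=4 → 1; n=5 → 2; n=6 → 3; n=7 → 4.
Orbitals: 1 + 2 + 3 + 4 = 10. Including both spin states (ms = ±1/2) gives 2 × 10 = 20 states.

20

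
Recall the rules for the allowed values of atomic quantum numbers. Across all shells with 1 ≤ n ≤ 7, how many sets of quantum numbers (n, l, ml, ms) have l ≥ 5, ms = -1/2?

Work shell by shell — for each n, count the (l, ml) pairs that satisfy l ≥ 5:
n=6 → 11; n=7 → 24.
Orbitals: 11 + 24 = 35. With ms fixed to -1/2 there is one state per orbital, so 35 states.

35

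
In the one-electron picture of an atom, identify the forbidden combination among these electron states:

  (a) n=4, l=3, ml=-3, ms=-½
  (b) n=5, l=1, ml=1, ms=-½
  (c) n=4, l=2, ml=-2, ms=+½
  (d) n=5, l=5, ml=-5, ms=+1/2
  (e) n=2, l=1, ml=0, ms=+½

(d) has l = 5 ≥ n = 5, violating 0 ≤ l ≤ n−1.
The remaining sets (a), (b), (c), (e) satisfy all four rules.

(d)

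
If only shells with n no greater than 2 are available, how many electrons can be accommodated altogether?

Total orbitals = 1² + 2² = 5. Doubling for spin gives 10 electrons.

10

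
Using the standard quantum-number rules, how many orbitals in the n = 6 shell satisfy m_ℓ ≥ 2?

With n = 6 the allowed ℓ are 0, 1, …, 5.
The (ℓ, m_ℓ) pairs meeting m_ℓ ≥ 2 give: ℓ=2 → 1; ℓ=3 → 2; ℓ=4 → 3; ℓ=5 → 4.
Total orbitals: 1 + 2 + 3 + 4 = 10.

10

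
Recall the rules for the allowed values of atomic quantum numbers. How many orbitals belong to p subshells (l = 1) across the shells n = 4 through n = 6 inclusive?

A p subshell (l = 1) exists for every n ≥ 2, so shells n = 4, 5, 6 each contribute one — 3 subshells.
Since each p subshell has 2·1+1 = 3 orbitals, the total is 3 × 3 = 9.

9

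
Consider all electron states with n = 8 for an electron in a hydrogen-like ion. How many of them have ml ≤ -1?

56

Go through l = 0, …, 7 (the values permitted for n = 8).
The (l, ml) pairs meeting ml ≤ -1 give: l=1 → 1; l=2 → 2; l=3 → 3; l=4 → 4; l=5 → 5; l=6 → 6; l=7 → 7.
Orbitals: 1 + 2 + 3 + 4 + 5 + 6 + 7 = 28. Each orbital carries two spin states, so 28 × 2 = 56 states.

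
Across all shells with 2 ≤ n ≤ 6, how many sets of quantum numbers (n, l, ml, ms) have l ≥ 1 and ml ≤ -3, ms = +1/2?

Treat each shell separately and count matching orbitals:
n=4 → 1; n=5 → 3; n=6 → 6.
Orbitals: 1 + 3 + 6 = 10. With ms fixed to +1/2 there is one state per orbital, so 10 states.

10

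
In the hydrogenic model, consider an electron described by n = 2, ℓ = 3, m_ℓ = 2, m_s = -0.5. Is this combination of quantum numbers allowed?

No

The orbital quantum number must satisfy 0 ≤ ℓ ≤ n−1. With n = 2 the allowed ℓ values are 0, 1, so ℓ = 3 is out of range.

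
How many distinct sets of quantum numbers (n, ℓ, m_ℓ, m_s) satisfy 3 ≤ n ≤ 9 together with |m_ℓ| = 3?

84

Work shell by shell — for each n, count the (ℓ, m_ℓ) pairs that satisfy |m_ℓ| = 3:
n=4 → 2; n=5 → 4; n=6 → 6; n=7 → 8; n=8 → 10; n=9 → 12.
Orbitals: 2 + 4 + 6 + 8 + 10 + 12 = 42. Including both spin states (m_s = ±1/2) gives 2 × 42 = 84 states.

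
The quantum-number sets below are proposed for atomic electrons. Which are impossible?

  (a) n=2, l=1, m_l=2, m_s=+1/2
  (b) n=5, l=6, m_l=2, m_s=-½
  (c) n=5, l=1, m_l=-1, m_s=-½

(a) and (b)

(a) has |m_l| = 2 > l = 1, violating −l ≤ m_l ≤ l.
(b) has l = 6 ≥ n = 5, violating 0 ≤ l ≤ n−1.
The remaining set (c) satisfies all four rules.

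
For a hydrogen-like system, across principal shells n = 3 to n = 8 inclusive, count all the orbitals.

Shell n has n² orbitals: 3²=9 + 4²=16 + 5²=25 + 6²=36 + 7²=49 + 8²=64 = 199 orbitals.

199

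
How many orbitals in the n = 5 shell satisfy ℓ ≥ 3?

Contributions: ℓ=3 → 7; ℓ=4 → 9.
Total orbitals: 7 + 9 = 16.

16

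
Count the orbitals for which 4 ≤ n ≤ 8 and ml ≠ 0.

160

Treat each shell separately and count matching orbitals:
n=4 → 12; n=5 → 20; n=6 → 30; n=7 → 42; n=8 → 56.
Total orbitals: 12 + 20 + 30 + 42 + 56 = 160.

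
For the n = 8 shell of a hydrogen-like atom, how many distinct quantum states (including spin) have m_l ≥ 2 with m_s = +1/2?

Go through l = 0, …, 7 (the values permitted for n = 8).
Per l-value: l=2 → 1; l=3 → 2; l=4 → 3; l=5 → 4; l=6 → 5; l=7 → 6.
Orbitals: 1 + 2 + 3 + 4 + 5 + 6 = 21. With m_s fixed to a single value there is one state per orbital, giving 21 states.

21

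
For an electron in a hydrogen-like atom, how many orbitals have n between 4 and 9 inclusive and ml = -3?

Per-shell orbital counts meeting the constraint:
n=4 → 1; n=5 → 2; n=6 → 3; n=7 → 4; n=8 → 5; n=9 → 6.
Total orbitals: 1 + 2 + 3 + 4 + 5 + 6 = 21.

21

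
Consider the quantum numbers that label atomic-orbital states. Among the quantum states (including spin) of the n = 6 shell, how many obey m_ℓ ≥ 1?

With n = 6 the allowed ℓ are 0, 1, …, 5.
Contributions: ℓ=1 → 1; ℓ=2 → 2; ℓ=3 → 3; ℓ=4 → 4; ℓ=5 → 5.
Orbitals: 1 + 2 + 3 + 4 + 5 = 15. Each orbital carries two spin states, so 15 × 2 = 30 states.

30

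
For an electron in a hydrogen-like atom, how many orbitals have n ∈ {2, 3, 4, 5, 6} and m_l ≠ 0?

70

Count contributing orbitals for each principal shell:
n=2 → 2; n=3 → 6; n=4 → 12; n=5 → 20; n=6 → 30.
Total orbitals: 2 + 6 + 12 + 20 + 30 = 70.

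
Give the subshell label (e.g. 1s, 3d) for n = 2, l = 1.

l = 1 corresponds to the letter 'p', so the subshell is 2p.

2p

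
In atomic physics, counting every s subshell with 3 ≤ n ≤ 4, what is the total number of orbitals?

An s subshell (l = 0) exists for every n ≥ 1, so shells n = 3, 4 each contribute one — 2 subshells.
Since each s subshell has 2·0+1 = 1 orbital, the total is 2 × 1 = 2.

2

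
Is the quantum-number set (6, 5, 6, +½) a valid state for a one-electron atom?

Invalid

The magnetic quantum number must satisfy −l ≤ m_l ≤ l. With l = 5, m_l can only be -5, -4, -3, -2, -1, 0, 1, 2, 3, 4, 5, so m_l = 6 is forbidden.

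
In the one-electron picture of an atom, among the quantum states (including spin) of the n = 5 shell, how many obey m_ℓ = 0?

The n = 5 shell has ℓ = 0 through 4; check each.
The (ℓ, m_ℓ) pairs meeting m_ℓ = 0 give: ℓ=0 → 1; ℓ=1 → 1; ℓ=2 → 1; ℓ=3 → 1; ℓ=4 → 1.
Orbitals: 1 + 1 + 1 + 1 + 1 = 5. Each orbital carries two spin states, so 5 × 2 = 10 states.

10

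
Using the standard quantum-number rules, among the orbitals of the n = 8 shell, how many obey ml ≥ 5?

With n = 8 the allowed l are 0, 1, …, 7.
The (l, ml) pairs meeting ml ≥ 5 give: l=5 → 1; l=6 → 2; l=7 → 3.
Total orbitals: 1 + 2 + 3 = 6.

6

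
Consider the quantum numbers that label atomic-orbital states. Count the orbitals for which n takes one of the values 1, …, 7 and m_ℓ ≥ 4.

Per-shell orbital counts meeting the constraint:
n=5 → 1; n=6 → 3; n=7 → 6.
Total orbitals: 1 + 3 + 6 = 10.

10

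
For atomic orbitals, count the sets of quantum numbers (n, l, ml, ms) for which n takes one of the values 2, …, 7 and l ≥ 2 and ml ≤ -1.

Go shell by shell, enumerating (l, ml) with l ≥ 2 and ml ≤ -1:
n=3 → 2; n=4 → 5; n=5 → 9; n=6 → 14; n=7 → 20.
Orbitals: 2 + 5 + 9 + 14 + 20 = 50. Including both spin states (ms = ±1/2) gives 2 × 50 = 100 states.

100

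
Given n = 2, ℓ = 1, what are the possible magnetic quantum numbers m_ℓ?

m_ℓ takes every integer from −ℓ to +ℓ. With ℓ = 1 that gives the 3 values -1, 0, 1.

-1, 0, 1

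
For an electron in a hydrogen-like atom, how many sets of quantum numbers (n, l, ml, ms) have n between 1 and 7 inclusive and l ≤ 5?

254

Go shell by shell, enumerating (l, ml) with l ≤ 5:
n=1 → 1; n=2 → 4; n=3 → 9; n=4 → 16; n=5 → 25; n=6 → 36; n=7 → 36.
Orbitals: 1 + 4 + 9 + 16 + 25 + 36 + 36 = 127. Including both spin states (ms = ±1/2) gives 2 × 127 = 254 states.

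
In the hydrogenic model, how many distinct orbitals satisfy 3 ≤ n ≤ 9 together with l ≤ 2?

63

Go shell by shell, enumerating (l, ml) with l ≤ 2:
n=3 → 9; n=4 → 9; n=5 → 9; n=6 → 9; n=7 → 9; n=8 → 9; n=9 → 9.
Total orbitals: 9 + 9 + 9 + 9 + 9 + 9 + 9 = 63.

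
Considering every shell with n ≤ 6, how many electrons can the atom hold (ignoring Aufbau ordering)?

Total orbitals = 1² + 2² + 3² + 4² + 5² + 6² = 91. Doubling for spin gives 182 electrons.

182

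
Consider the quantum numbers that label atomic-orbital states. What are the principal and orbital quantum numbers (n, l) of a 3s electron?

The leading integer gives n = 3; the letter 's' means l = 0.

n = 3, l = 0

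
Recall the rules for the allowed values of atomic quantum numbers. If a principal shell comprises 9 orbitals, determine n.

n = 3

n² = 9 ⇒ n = 3.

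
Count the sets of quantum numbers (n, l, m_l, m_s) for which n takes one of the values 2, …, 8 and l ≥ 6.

82

Go shell by shell, enumerating (l, m_l) with l ≥ 6:
n=7 → 13; n=8 → 28.
Orbitals: 13 + 28 = 41. Including both spin states (m_s = ±1/2) gives 2 × 41 = 82 states.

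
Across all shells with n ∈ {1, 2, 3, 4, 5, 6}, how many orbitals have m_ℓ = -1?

15

Go shell by shell, enumerating (ℓ, m_ℓ) with m_ℓ = -1:
n=2 → 1; n=3 → 2; n=4 → 3; n=5 → 4; n=6 → 5.
Total orbitals: 1 + 2 + 3 + 4 + 5 = 15.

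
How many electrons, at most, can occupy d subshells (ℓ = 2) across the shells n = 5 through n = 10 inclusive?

A d subshell (ℓ = 2) exists for every n ≥ 3, so shells n = 5, 6, 7, 8, 9, 10 each contribute one — 6 subshells.
Since each d subshell holds 2(2·2+1) = 10 electrons, the total is 6 × 10 = 60.

60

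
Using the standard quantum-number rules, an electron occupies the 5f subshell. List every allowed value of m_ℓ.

The 5f subshell has ℓ = 3, and m_ℓ takes every integer from −ℓ to +ℓ. With ℓ = 3 that gives the 7 values -3, -2, -1, 0, 1, 2, 3.

-3, -2, -1, 0, 1, 2, 3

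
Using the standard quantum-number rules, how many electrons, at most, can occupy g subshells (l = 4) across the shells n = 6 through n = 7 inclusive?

A g subshell (l = 4) exists for every n ≥ 5, so shells n = 6, 7 each contribute one — 2 subshells.
Since each g subshell holds 2(2·4+1) = 18 electrons, the total is 2 × 18 = 36.

36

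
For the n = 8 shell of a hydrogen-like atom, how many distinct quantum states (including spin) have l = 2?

10

Contributions: l=2 → 5.
Orbitals: 5. Each orbital carries two spin states, so 5 × 2 = 10 states.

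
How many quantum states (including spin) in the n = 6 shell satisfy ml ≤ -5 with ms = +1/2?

With n = 6 the allowed l are 0, 1, …, 5.
Orbitals with ml ≤ -5, by l: l=5 → 1.
Orbitals: 1. With ms fixed to a single value there is one state per orbital, giving 1 state.

1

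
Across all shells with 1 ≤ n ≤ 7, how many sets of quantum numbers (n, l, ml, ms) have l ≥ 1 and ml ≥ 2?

70

Work shell by shell — for each n, count the (l, ml) pairs that satisfy l ≥ 1 and ml ≥ 2:
n=3 → 1; n=4 → 3; n=5 → 6; n=6 → 10; n=7 → 15.
Orbitals: 1 + 3 + 6 + 10 + 15 = 35. Including both spin states (ms = ±1/2) gives 2 × 35 = 70 states.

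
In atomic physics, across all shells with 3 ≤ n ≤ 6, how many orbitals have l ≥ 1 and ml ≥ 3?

10

Work shell by shell — for each n, count the (l, ml) pairs that satisfy l ≥ 1 and ml ≥ 3:
n=4 → 1; n=5 → 3; n=6 → 6.
Total orbitals: 1 + 3 + 6 = 10.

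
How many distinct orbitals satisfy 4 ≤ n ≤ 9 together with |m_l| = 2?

54

Work shell by shell — for each n, count the (l, m_l) pairs that satisfy |m_l| = 2:
n=4 → 4; n=5 → 6; n=6 → 8; n=7 → 10; n=8 → 12; n=9 → 14.
Total orbitals: 4 + 6 + 8 + 10 + 12 + 14 = 54.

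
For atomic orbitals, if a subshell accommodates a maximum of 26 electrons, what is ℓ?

ℓ = 6 (i)

2(2ℓ+1) = 26 ⇒ 2ℓ+1 = 13 ⇒ ℓ = 6.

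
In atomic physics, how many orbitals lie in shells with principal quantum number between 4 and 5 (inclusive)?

Shell n has n² orbitals: 4²=16 + 5²=25 = 41 orbitals.

41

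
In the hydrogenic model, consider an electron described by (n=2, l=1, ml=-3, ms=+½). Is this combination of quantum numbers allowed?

The magnetic quantum number must satisfy −l ≤ ml ≤ l. With l = 1, ml can only be -1, 0, 1, so ml = -3 is forbidden.

No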